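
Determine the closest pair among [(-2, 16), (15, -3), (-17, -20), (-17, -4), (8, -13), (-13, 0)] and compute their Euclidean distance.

Computing all pairwise distances among 6 points:

d((-2, 16), (15, -3)) = 25.4951
d((-2, 16), (-17, -20)) = 39.0
d((-2, 16), (-17, -4)) = 25.0
d((-2, 16), (8, -13)) = 30.6757
d((-2, 16), (-13, 0)) = 19.4165
d((15, -3), (-17, -20)) = 36.2353
d((15, -3), (-17, -4)) = 32.0156
d((15, -3), (8, -13)) = 12.2066
d((15, -3), (-13, 0)) = 28.1603
d((-17, -20), (-17, -4)) = 16.0
d((-17, -20), (8, -13)) = 25.9615
d((-17, -20), (-13, 0)) = 20.3961
d((-17, -4), (8, -13)) = 26.5707
d((-17, -4), (-13, 0)) = 5.6569 <-- minimum
d((8, -13), (-13, 0)) = 24.6982

Closest pair: (-17, -4) and (-13, 0) with distance 5.6569

The closest pair is (-17, -4) and (-13, 0) with Euclidean distance 5.6569. For 6 points, brute-force pairwise comparison is shown above. For large n, the divide-and-conquer algorithm (sort by x, recurse on halves, check the dividing strip) achieves O(n log n).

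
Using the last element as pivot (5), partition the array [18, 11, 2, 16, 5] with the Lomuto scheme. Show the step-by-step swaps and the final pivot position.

Lomuto partition with pivot = 5:

Initial array: [18, 11, 2, 16, 5]

arr[0]=18 > 5: no swap
arr[1]=11 > 5: no swap
arr[2]=2 <= 5: swap with position 0, array becomes [2, 11, 18, 16, 5]
arr[3]=16 > 5: no swap

Place pivot at position 1: [2, 5, 18, 16, 11]
Pivot position: 1

After partitioning with pivot 5, the array becomes [2, 5, 18, 16, 11]. The pivot is placed at index 1. All elements to the left of the pivot are <= 5, and all elements to the right are > 5.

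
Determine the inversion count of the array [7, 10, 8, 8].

Finding inversions in [7, 10, 8, 8]:

(1, 2): arr[1]=10 > arr[2]=8
(1, 3): arr[1]=10 > arr[3]=8

Total inversions: 2

The array has 2 inversion(s): (1,2), (1,3). Each pair (i,j) satisfies i < j and arr[i] > arr[j].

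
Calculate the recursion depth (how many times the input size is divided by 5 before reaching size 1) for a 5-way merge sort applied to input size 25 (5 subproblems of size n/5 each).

For divide and conquer with division factor 5:

Problem sizes at each level:
Level 0: 25
Level 1: 5
Level 2: 1

The root is level 0 and the size-1 base case is level 2 (the tree spans levels 0 through 2, i.e. 3 levels counting the root), so the depth is the number of divisions: log_5(25) = 2

The recursion tree depth is log_5(25) = 2. At each level, the problem size is divided by 5, so it takes 2 divisions to reduce to a base case of size 1. The algorithm makes 5 recursive calls at each level.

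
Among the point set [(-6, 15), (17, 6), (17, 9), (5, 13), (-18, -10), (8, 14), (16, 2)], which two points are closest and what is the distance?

Computing all pairwise distances among 7 points:

d((-6, 15), (17, 6)) = 24.6982
d((-6, 15), (17, 9)) = 23.7697
d((-6, 15), (5, 13)) = 11.1803
d((-6, 15), (-18, -10)) = 27.7308
d((-6, 15), (8, 14)) = 14.0357
d((-6, 15), (16, 2)) = 25.5539
d((17, 6), (17, 9)) = 3.0 <-- minimum
d((17, 6), (5, 13)) = 13.8924
d((17, 6), (-18, -10)) = 38.4838
d((17, 6), (8, 14)) = 12.0416
d((17, 6), (16, 2)) = 4.1231
d((17, 9), (5, 13)) = 12.6491
d((17, 9), (-18, -10)) = 39.8246
d((17, 9), (8, 14)) = 10.2956
d((17, 9), (16, 2)) = 7.0711
d((5, 13), (-18, -10)) = 32.5269
d((5, 13), (8, 14)) = 3.1623
d((5, 13), (16, 2)) = 15.5563
d((-18, -10), (8, 14)) = 35.3836
d((-18, -10), (16, 2)) = 36.0555
d((8, 14), (16, 2)) = 14.4222

Closest pair: (17, 6) and (17, 9) with distance 3.0

The closest pair is (17, 6) and (17, 9) with Euclidean distance 3.0. For 7 points, brute-force pairwise comparison is shown above. For large n, the divide-and-conquer algorithm (sort by x, recurse on halves, check the dividing strip) achieves O(n log n).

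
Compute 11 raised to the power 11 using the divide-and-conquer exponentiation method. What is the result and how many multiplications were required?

Computing 11^11 by squaring (build up from 11^1; each line after the first costs one multiplication):

11^1 = 11
11^2 = (11^1)^2 = 11^2 = 121
11^4 = (11^2)^2 = 121^2 = 14641
11^5 = 11 * 11^4 = 11 * 14641 = 161051
11^10 = (11^5)^2 = 161051^2 = 25937424601
11^11 = 11 * 11^10 = 11 * 25937424601 = 285311670611

Result: 285311670611
Multiplications needed: 5 (5 lines after 11^1)

11^11 = 285311670611. Using exponentiation by squaring, this requires 5 multiplications. The key idea: if the exponent is even, square the half-power; if odd, multiply by the base once.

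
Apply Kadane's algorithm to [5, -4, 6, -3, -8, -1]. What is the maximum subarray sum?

Using Kadane's algorithm on [5, -4, 6, -3, -8, -1]:

Scanning through the array:
Position 1 (value -4): max_ending_here = 1, max_so_far = 5
Position 2 (value 6): max_ending_here = 7, max_so_far = 7
Position 3 (value -3): max_ending_here = 4, max_so_far = 7
Position 4 (value -8): max_ending_here = -4, max_so_far = 7
Position 5 (value -1): max_ending_here = -1, max_so_far = 7

Maximum subarray: [5, -4, 6]
Maximum sum: 7

The maximum subarray is [5, -4, 6] with sum 7. This subarray runs from index 0 to index 2.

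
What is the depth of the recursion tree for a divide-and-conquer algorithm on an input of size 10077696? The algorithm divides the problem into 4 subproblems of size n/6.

For divide and conquer with division factor 6:

Problem sizes at each level:
Level 0: 10077696
Level 1: 1679616
Level 2: 279936
Level 3: 46656
Level 4: 7776
Level 5: 1296
Level 6: 216
Level 7: 36
Level 8: 6
Level 9: 1

The root is level 0 and the size-1 base case is level 9 (the tree spans levels 0 through 9, i.e. 10 levels counting the root), so the depth is the number of divisions: log_6(10077696) = 9

The recursion tree depth is log_6(10077696) = 9. At each level, the problem size is divided by 6, so it takes 9 divisions to reduce to a base case of size 1. The algorithm makes 4 recursive calls at each level.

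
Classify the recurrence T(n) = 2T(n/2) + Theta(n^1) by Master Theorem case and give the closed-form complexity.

Master Theorem for T(n) = 2T(n/2) + O(n^1):

a = 2, b = 2, c = 1
log_b(a) = log_2(2) = 1.0000

Case 2: c = 1 = log_2(2) = 1.0000
T(n) = O(n^1 log n) = O(n log n)

For T(n) = 2T(n/2) + O(n^1): log_2(2) = 1.0000. This is Case 2 of the Master Theorem (c = log_b(a), equal work at all levels), giving O(n log n).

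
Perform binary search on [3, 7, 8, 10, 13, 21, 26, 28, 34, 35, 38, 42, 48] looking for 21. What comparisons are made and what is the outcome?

Binary search for 21 in [3, 7, 8, 10, 13, 21, 26, 28, 34, 35, 38, 42, 48]:

lo=0, hi=12, mid=6, arr[mid]=26 -> 26 > 21, search left half
lo=0, hi=5, mid=2, arr[mid]=8 -> 8 < 21, search right half
lo=3, hi=5, mid=4, arr[mid]=13 -> 13 < 21, search right half
lo=5, hi=5, mid=5, arr[mid]=21 -> Found target at index 5!

Binary search finds 21 at index 5 after 4 comparisons. The search repeatedly halves the search space by comparing with the middle element.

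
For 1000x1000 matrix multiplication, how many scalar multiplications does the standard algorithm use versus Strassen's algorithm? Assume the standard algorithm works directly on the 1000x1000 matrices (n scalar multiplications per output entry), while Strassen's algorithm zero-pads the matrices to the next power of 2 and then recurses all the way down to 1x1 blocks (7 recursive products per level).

Matrix multiplication for 1000x1000 matrices:

Strassen's algorithm requires power-of-2 dimensions. Pad 1000x1000 to 1024x1024 (next power of 2).

Standard algorithm: 1000^3 = 1000000000 multiplications
Strassen's algorithm: 7^(log2(1024)) = 7^10 = 282475249 multiplications
Savings: 1000000000 - 282475249 = 717524751 multiplications

Standard: 1000000000 multiplications (1000^3). Strassen: 282475249 multiplications (7^10, after padding to 1024x1024). Strassen reduces 8 recursive multiplications to 7 at each level.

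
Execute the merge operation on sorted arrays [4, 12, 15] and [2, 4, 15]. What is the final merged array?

Merging process:

Compare 4 vs 2: take 2 from right. Merged: [2]
Compare 4 vs 4: take 4 from left. Merged: [2, 4]
Compare 12 vs 4: take 4 from right. Merged: [2, 4, 4]
Compare 12 vs 15: take 12 from left. Merged: [2, 4, 4, 12]
Compare 15 vs 15: take 15 from left. Merged: [2, 4, 4, 12, 15]
Append remaining from right: [15]. Merged: [2, 4, 4, 12, 15, 15]

Final merged array: [2, 4, 4, 12, 15, 15]
Total comparisons: 5

The merged array is [2, 4, 4, 12, 15, 15], requiring 5 comparisons. The merge step runs in O(n) time where n is the total number of elements.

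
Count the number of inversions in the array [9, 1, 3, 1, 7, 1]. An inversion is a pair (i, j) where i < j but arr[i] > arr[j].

Finding inversions in [9, 1, 3, 1, 7, 1]:

(0, 1): arr[0]=9 > arr[1]=1
(0, 2): arr[0]=9 > arr[2]=3
(0, 3): arr[0]=9 > arr[3]=1
(0, 4): arr[0]=9 > arr[4]=7
(0, 5): arr[0]=9 > arr[5]=1
(2, 3): arr[2]=3 > arr[3]=1
(2, 5): arr[2]=3 > arr[5]=1
(4, 5): arr[4]=7 > arr[5]=1

Total inversions: 8

The array has 8 inversion(s): (0,1), (0,2), (0,3), (0,4), (0,5), (2,3), (2,5), (4,5). Each pair (i,j) satisfies i < j and arr[i] > arr[j].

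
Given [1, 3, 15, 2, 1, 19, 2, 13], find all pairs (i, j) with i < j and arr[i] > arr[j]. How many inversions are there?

Finding inversions in [1, 3, 15, 2, 1, 19, 2, 13]:

(1, 3): arr[1]=3 > arr[3]=2
(1, 4): arr[1]=3 > arr[4]=1
(1, 6): arr[1]=3 > arr[6]=2
(2, 3): arr[2]=15 > arr[3]=2
(2, 4): arr[2]=15 > arr[4]=1
(2, 6): arr[2]=15 > arr[6]=2
(2, 7): arr[2]=15 > arr[7]=13
(3, 4): arr[3]=2 > arr[4]=1
(5, 6): arr[5]=19 > arr[6]=2
(5, 7): arr[5]=19 > arr[7]=13

Total inversions: 10

The array has 10 inversion(s): (1,3), (1,4), (1,6), (2,3), (2,4), (2,6), (2,7), (3,4), (5,6), (5,7). Each pair (i,j) satisfies i < j and arr[i] > arr[j].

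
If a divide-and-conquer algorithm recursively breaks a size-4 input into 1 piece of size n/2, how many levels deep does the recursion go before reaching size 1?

For divide and conquer with division factor 2:

Problem sizes at each level:
Level 0: 4
Level 1: 2
Level 2: 1

The root is level 0 and the size-1 base case is level 2 (the tree spans levels 0 through 2, i.e. 3 levels counting the root), so the depth is the number of divisions: log_2(4) = 2

The recursion tree depth is log_2(4) = 2. At each level, the problem size is divided by 2, so it takes 2 divisions to reduce to a base case of size 1. The algorithm makes 1 recursive call at each level.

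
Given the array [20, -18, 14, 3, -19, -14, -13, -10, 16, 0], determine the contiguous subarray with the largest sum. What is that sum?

Using Kadane's algorithm on [20, -18, 14, 3, -19, -14, -13, -10, 16, 0]:

Scanning through the array:
Position 1 (value -18): max_ending_here = 2, max_so_far = 20
Position 2 (value 14): max_ending_here = 16, max_so_far = 20
Position 3 (value 3): max_ending_here = 19, max_so_far = 20
Position 4 (value -19): max_ending_here = 0, max_so_far = 20
Position 5 (value -14): max_ending_here = -14, max_so_far = 20
Position 6 (value -13): max_ending_here = -13, max_so_far = 20
Position 7 (value -10): max_ending_here = -10, max_so_far = 20
Position 8 (value 16): max_ending_here = 16, max_so_far = 20
Position 9 (value 0): max_ending_here = 16, max_so_far = 20

Maximum subarray: [20]
Maximum sum: 20

The maximum subarray is [20] with sum 20. This subarray runs from index 0 to index 0.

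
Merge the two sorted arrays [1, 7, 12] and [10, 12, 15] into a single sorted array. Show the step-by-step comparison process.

Merging process:

Compare 1 vs 10: take 1 from left. Merged: [1]
Compare 7 vs 10: take 7 from left. Merged: [1, 7]
Compare 12 vs 10: take 10 from right. Merged: [1, 7, 10]
Compare 12 vs 12: take 12 from left. Merged: [1, 7, 10, 12]
Append remaining from right: [12, 15]. Merged: [1, 7, 10, 12, 12, 15]

Final merged array: [1, 7, 10, 12, 12, 15]
Total comparisons: 4

The merged array is [1, 7, 10, 12, 12, 15], requiring 4 comparisons. The merge step runs in O(n) time where n is the total number of elements.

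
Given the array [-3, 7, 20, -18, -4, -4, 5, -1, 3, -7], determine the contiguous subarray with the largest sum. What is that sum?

Using Kadane's algorithm on [-3, 7, 20, -18, -4, -4, 5, -1, 3, -7]:

Scanning through the array:
Position 1 (value 7): max_ending_here = 7, max_so_far = 7
Position 2 (value 20): max_ending_here = 27, max_so_far = 27
Position 3 (value -18): max_ending_here = 9, max_so_far = 27
Position 4 (value -4): max_ending_here = 5, max_so_far = 27
Position 5 (value -4): max_ending_here = 1, max_so_far = 27
Position 6 (value 5): max_ending_here = 6, max_so_far = 27
Position 7 (value -1): max_ending_here = 5, max_so_far = 27
Position 8 (value 3): max_ending_here = 8, max_so_far = 27
Position 9 (value -7): max_ending_here = 1, max_so_far = 27

Maximum subarray: [7, 20]
Maximum sum: 27

The maximum subarray is [7, 20] with sum 27. This subarray runs from index 1 to index 2.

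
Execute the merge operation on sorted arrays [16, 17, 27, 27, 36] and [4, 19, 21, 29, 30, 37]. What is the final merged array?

Merging process:

Compare 16 vs 4: take 4 from right. Merged: [4]
Compare 16 vs 19: take 16 from left. Merged: [4, 16]
Compare 17 vs 19: take 17 from left. Merged: [4, 16, 17]
Compare 27 vs 19: take 19 from right. Merged: [4, 16, 17, 19]
Compare 27 vs 21: take 21 from right. Merged: [4, 16, 17, 19, 21]
Compare 27 vs 29: take 27 from left. Merged: [4, 16, 17, 19, 21, 27]
Compare 27 vs 29: take 27 from left. Merged: [4, 16, 17, 19, 21, 27, 27]
Compare 36 vs 29: take 29 from right. Merged: [4, 16, 17, 19, 21, 27, 27, 29]
Compare 36 vs 30: take 30 from right. Merged: [4, 16, 17, 19, 21, 27, 27, 29, 30]
Compare 36 vs 37: take 36 from left. Merged: [4, 16, 17, 19, 21, 27, 27, 29, 30, 36]
Append remaining from right: [37]. Merged: [4, 16, 17, 19, 21, 27, 27, 29, 30, 36, 37]

Final merged array: [4, 16, 17, 19, 21, 27, 27, 29, 30, 36, 37]
Total comparisons: 10

The merged array is [4, 16, 17, 19, 21, 27, 27, 29, 30, 36, 37], requiring 10 comparisons. The merge step runs in O(n) time where n is the total number of elements.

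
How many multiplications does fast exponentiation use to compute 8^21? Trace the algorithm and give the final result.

Computing 8^21 by squaring (build up from 8^1; each line after the first costs one multiplication):

8^1 = 8
8^2 = (8^1)^2 = 8^2 = 64
8^4 = (8^2)^2 = 64^2 = 4096
8^5 = 8 * 8^4 = 8 * 4096 = 32768
8^10 = (8^5)^2 = 32768^2 = 1073741824
8^20 = (8^10)^2 = 1073741824^2 = 1152921504606846976
8^21 = 8 * 8^20 = 8 * 1152921504606846976 = 9223372036854775808

Result: 9223372036854775808
Multiplications needed: 6 (6 lines after 8^1)

8^21 = 9223372036854775808. Using exponentiation by squaring, this requires 6 multiplications. The key idea: if the exponent is even, square the half-power; if odd, multiply by the base once.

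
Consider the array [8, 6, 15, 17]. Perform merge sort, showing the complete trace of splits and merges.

Merge sort trace:

Split: [8, 6, 15, 17] -> [8, 6] and [15, 17]
  Split: [8, 6] -> [8] and [6]
  Merge: [8] + [6] -> [6, 8]
  Split: [15, 17] -> [15] and [17]
  Merge: [15] + [17] -> [15, 17]
Merge: [6, 8] + [15, 17] -> [6, 8, 15, 17]

Final sorted array: [6, 8, 15, 17]

The merge sort proceeds by recursively splitting the array and merging sorted halves.
After all merges, the sorted array is [6, 8, 15, 17].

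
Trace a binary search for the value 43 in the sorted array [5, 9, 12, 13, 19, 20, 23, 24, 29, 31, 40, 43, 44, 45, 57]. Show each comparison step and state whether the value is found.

Binary search for 43 in [5, 9, 12, 13, 19, 20, 23, 24, 29, 31, 40, 43, 44, 45, 57]:

lo=0, hi=14, mid=7, arr[mid]=24 -> 24 < 43, search right half
lo=8, hi=14, mid=11, arr[mid]=43 -> Found target at index 11!

Binary search finds 43 at index 11 after 2 comparisons. The search repeatedly halves the search space by comparing with the middle element.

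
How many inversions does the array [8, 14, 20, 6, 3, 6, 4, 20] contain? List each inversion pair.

Finding inversions in [8, 14, 20, 6, 3, 6, 4, 20]:

(0, 3): arr[0]=8 > arr[3]=6
(0, 4): arr[0]=8 > arr[4]=3
(0, 5): arr[0]=8 > arr[5]=6
(0, 6): arr[0]=8 > arr[6]=4
(1, 3): arr[1]=14 > arr[3]=6
(1, 4): arr[1]=14 > arr[4]=3
(1, 5): arr[1]=14 > arr[5]=6
(1, 6): arr[1]=14 > arr[6]=4
(2, 3): arr[2]=20 > arr[3]=6
(2, 4): arr[2]=20 > arr[4]=3
(2, 5): arr[2]=20 > arr[5]=6
(2, 6): arr[2]=20 > arr[6]=4
(3, 4): arr[3]=6 > arr[4]=3
(3, 6): arr[3]=6 > arr[6]=4
(5, 6): arr[5]=6 > arr[6]=4

Total inversions: 15

The array has 15 inversion(s): (0,3), (0,4), (0,5), (0,6), (1,3), (1,4), (1,5), (1,6), (2,3), (2,4), (2,5), (2,6), (3,4), (3,6), (5,6). Each pair (i,j) satisfies i < j and arr[i] > arr[j].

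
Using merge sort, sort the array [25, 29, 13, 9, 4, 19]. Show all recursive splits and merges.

Merge sort trace:

Split: [25, 29, 13, 9, 4, 19] -> [25, 29, 13] and [9, 4, 19]
  Split: [25, 29, 13] -> [25] and [29, 13]
    Split: [29, 13] -> [29] and [13]
    Merge: [29] + [13] -> [13, 29]
  Merge: [25] + [13, 29] -> [13, 25, 29]
  Split: [9, 4, 19] -> [9] and [4, 19]
    Split: [4, 19] -> [4] and [19]
    Merge: [4] + [19] -> [4, 19]
  Merge: [9] + [4, 19] -> [4, 9, 19]
Merge: [13, 25, 29] + [4, 9, 19] -> [4, 9, 13, 19, 25, 29]

Final sorted array: [4, 9, 13, 19, 25, 29]

The merge sort proceeds by recursively splitting the array and merging sorted halves.
After all merges, the sorted array is [4, 9, 13, 19, 25, 29].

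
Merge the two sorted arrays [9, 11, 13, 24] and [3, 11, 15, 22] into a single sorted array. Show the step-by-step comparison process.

Merging process:

Compare 9 vs 3: take 3 from right. Merged: [3]
Compare 9 vs 11: take 9 from left. Merged: [3, 9]
Compare 11 vs 11: take 11 from left. Merged: [3, 9, 11]
Compare 13 vs 11: take 11 from right. Merged: [3, 9, 11, 11]
Compare 13 vs 15: take 13 from left. Merged: [3, 9, 11, 11, 13]
Compare 24 vs 15: take 15 from right. Merged: [3, 9, 11, 11, 13, 15]
Compare 24 vs 22: take 22 from right. Merged: [3, 9, 11, 11, 13, 15, 22]
Append remaining from left: [24]. Merged: [3, 9, 11, 11, 13, 15, 22, 24]

Final merged array: [3, 9, 11, 11, 13, 15, 22, 24]
Total comparisons: 7

The merged array is [3, 9, 11, 11, 13, 15, 22, 24], requiring 7 comparisons. The merge step runs in O(n) time where n is the total number of elements.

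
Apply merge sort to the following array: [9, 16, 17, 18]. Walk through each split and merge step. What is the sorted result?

Merge sort trace:

Split: [9, 16, 17, 18] -> [9, 16] and [17, 18]
  Split: [9, 16] -> [9] and [16]
  Merge: [9] + [16] -> [9, 16]
  Split: [17, 18] -> [17] and [18]
  Merge: [17] + [18] -> [17, 18]
Merge: [9, 16] + [17, 18] -> [9, 16, 17, 18]

Final sorted array: [9, 16, 17, 18]

The merge sort proceeds by recursively splitting the array and merging sorted halves.
After all merges, the sorted array is [9, 16, 17, 18].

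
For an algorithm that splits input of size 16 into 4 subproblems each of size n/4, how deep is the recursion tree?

For divide and conquer with division factor 4:

Problem sizes at each level:
Level 0: 16
Level 1: 4
Level 2: 1

The root is level 0 and the size-1 base case is level 2 (the tree spans levels 0 through 2, i.e. 3 levels counting the root), so the depth is the number of divisions: log_4(16) = 2

The recursion tree depth is log_4(16) = 2. At each level, the problem size is divided by 4, so it takes 2 divisions to reduce to a base case of size 1. The algorithm makes 4 recursive calls at each level.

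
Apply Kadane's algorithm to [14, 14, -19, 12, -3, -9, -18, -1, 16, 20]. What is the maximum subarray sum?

Using Kadane's algorithm on [14, 14, -19, 12, -3, -9, -18, -1, 16, 20]:

Scanning through the array:
Position 1 (value 14): max_ending_here = 28, max_so_far = 28
Position 2 (value -19): max_ending_here = 9, max_so_far = 28
Position 3 (value 12): max_ending_here = 21, max_so_far = 28
Position 4 (value -3): max_ending_here = 18, max_so_far = 28
Position 5 (value -9): max_ending_here = 9, max_so_far = 28
Position 6 (value -18): max_ending_here = -9, max_so_far = 28
Position 7 (value -1): max_ending_here = -1, max_so_far = 28
Position 8 (value 16): max_ending_here = 16, max_so_far = 28
Position 9 (value 20): max_ending_here = 36, max_so_far = 36

Maximum subarray: [16, 20]
Maximum sum: 36

The maximum subarray is [16, 20] with sum 36. This subarray runs from index 8 to index 9.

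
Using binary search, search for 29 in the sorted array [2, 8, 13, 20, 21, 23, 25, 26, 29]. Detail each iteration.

Binary search for 29 in [2, 8, 13, 20, 21, 23, 25, 26, 29]:

lo=0, hi=8, mid=4, arr[mid]=21 -> 21 < 29, search right half
lo=5, hi=8, mid=6, arr[mid]=25 -> 25 < 29, search right half
lo=7, hi=8, mid=7, arr[mid]=26 -> 26 < 29, search right half
lo=8, hi=8, mid=8, arr[mid]=29 -> Found target at index 8!

Binary search finds 29 at index 8 after 4 comparisons. The search repeatedly halves the search space by comparing with the middle element.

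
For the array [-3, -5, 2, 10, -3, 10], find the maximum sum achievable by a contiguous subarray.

Using Kadane's algorithm on [-3, -5, 2, 10, -3, 10]:

Scanning through the array:
Position 1 (value -5): max_ending_here = -5, max_so_far = -3
Position 2 (value 2): max_ending_here = 2, max_so_far = 2
Position 3 (value 10): max_ending_here = 12, max_so_far = 12
Position 4 (value -3): max_ending_here = 9, max_so_far = 12
Position 5 (value 10): max_ending_here = 19, max_so_far = 19

Maximum subarray: [2, 10, -3, 10]
Maximum sum: 19

The maximum subarray is [2, 10, -3, 10] with sum 19. This subarray runs from index 2 to index 5.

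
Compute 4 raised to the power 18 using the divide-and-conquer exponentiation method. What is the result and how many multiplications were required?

Computing 4^18 by squaring (build up from 4^1; each line after the first costs one multiplication):

4^1 = 4
4^2 = (4^1)^2 = 4^2 = 16
4^4 = (4^2)^2 = 16^2 = 256
4^8 = (4^4)^2 = 256^2 = 65536
4^9 = 4 * 4^8 = 4 * 65536 = 262144
4^18 = (4^9)^2 = 262144^2 = 68719476736

Result: 68719476736
Multiplications needed: 5 (5 lines after 4^1)

4^18 = 68719476736. Using exponentiation by squaring, this requires 5 multiplications. The key idea: if the exponent is even, square the half-power; if odd, multiply by the base once.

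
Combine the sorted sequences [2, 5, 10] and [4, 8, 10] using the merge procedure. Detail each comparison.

Merging process:

Compare 2 vs 4: take 2 from left. Merged: [2]
Compare 5 vs 4: take 4 from right. Merged: [2, 4]
Compare 5 vs 8: take 5 from left. Merged: [2, 4, 5]
Compare 10 vs 8: take 8 from right. Merged: [2, 4, 5, 8]
Compare 10 vs 10: take 10 from left. Merged: [2, 4, 5, 8, 10]
Append remaining from right: [10]. Merged: [2, 4, 5, 8, 10, 10]

Final merged array: [2, 4, 5, 8, 10, 10]
Total comparisons: 5

The merged array is [2, 4, 5, 8, 10, 10], requiring 5 comparisons. The merge step runs in O(n) time where n is the total number of elements.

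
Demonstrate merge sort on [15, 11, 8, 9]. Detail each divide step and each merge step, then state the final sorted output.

Merge sort trace:

Split: [15, 11, 8, 9] -> [15, 11] and [8, 9]
  Split: [15, 11] -> [15] and [11]
  Merge: [15] + [11] -> [11, 15]
  Split: [8, 9] -> [8] and [9]
  Merge: [8] + [9] -> [8, 9]
Merge: [11, 15] + [8, 9] -> [8, 9, 11, 15]

Final sorted array: [8, 9, 11, 15]

The merge sort proceeds by recursively splitting the array and merging sorted halves.
After all merges, the sorted array is [8, 9, 11, 15].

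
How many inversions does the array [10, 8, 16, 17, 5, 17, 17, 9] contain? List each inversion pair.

Finding inversions in [10, 8, 16, 17, 5, 17, 17, 9]:

(0, 1): arr[0]=10 > arr[1]=8
(0, 4): arr[0]=10 > arr[4]=5
(0, 7): arr[0]=10 > arr[7]=9
(1, 4): arr[1]=8 > arr[4]=5
(2, 4): arr[2]=16 > arr[4]=5
(2, 7): arr[2]=16 > arr[7]=9
(3, 4): arr[3]=17 > arr[4]=5
(3, 7): arr[3]=17 > arr[7]=9
(5, 7): arr[5]=17 > arr[7]=9
(6, 7): arr[6]=17 > arr[7]=9

Total inversions: 10

The array has 10 inversion(s): (0,1), (0,4), (0,7), (1,4), (2,4), (2,7), (3,4), (3,7), (5,7), (6,7). Each pair (i,j) satisfies i < j and arr[i] > arr[j].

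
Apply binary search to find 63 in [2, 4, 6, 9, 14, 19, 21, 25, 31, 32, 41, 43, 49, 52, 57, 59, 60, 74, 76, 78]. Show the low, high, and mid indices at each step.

Binary search for 63 in [2, 4, 6, 9, 14, 19, 21, 25, 31, 32, 41, 43, 49, 52, 57, 59, 60, 74, 76, 78]:

lo=0, hi=19, mid=9, arr[mid]=32 -> 32 < 63, search right half
lo=10, hi=19, mid=14, arr[mid]=57 -> 57 < 63, search right half
lo=15, hi=19, mid=17, arr[mid]=74 -> 74 > 63, search left half
lo=15, hi=16, mid=15, arr[mid]=59 -> 59 < 63, search right half
lo=16, hi=16, mid=16, arr[mid]=60 -> 60 < 63, search right half
lo=17 > hi=16, target 63 not found

Binary search determines that 63 is not in the array after 5 comparisons. The search space was exhausted without finding the target.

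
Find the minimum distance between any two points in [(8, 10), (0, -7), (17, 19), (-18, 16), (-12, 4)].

Computing all pairwise distances among 5 points:

d((8, 10), (0, -7)) = 18.7883
d((8, 10), (17, 19)) = 12.7279 <-- minimum
d((8, 10), (-18, 16)) = 26.6833
d((8, 10), (-12, 4)) = 20.8806
d((0, -7), (17, 19)) = 31.0644
d((0, -7), (-18, 16)) = 29.2062
d((0, -7), (-12, 4)) = 16.2788
d((17, 19), (-18, 16)) = 35.1283
d((17, 19), (-12, 4)) = 32.6497
d((-18, 16), (-12, 4)) = 13.4164

Closest pair: (8, 10) and (17, 19) with distance 12.7279

The closest pair is (8, 10) and (17, 19) with Euclidean distance 12.7279. For 5 points, brute-force pairwise comparison is shown above. For large n, the divide-and-conquer algorithm (sort by x, recurse on halves, check the dividing strip) achieves O(n log n).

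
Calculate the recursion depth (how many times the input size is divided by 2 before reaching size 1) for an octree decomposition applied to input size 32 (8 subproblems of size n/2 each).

For divide and conquer with division factor 2:

Problem sizes at each level:
Level 0: 32
Level 1: 16
Level 2: 8
Level 3: 4
Level 4: 2
Level 5: 1

The root is level 0 and the size-1 base case is level 5 (the tree spans levels 0 through 5, i.e. 6 levels counting the root), so the depth is the number of divisions: log_2(32) = 5

The recursion tree depth is log_2(32) = 5. At each level, the problem size is divided by 2, so it takes 5 divisions to reduce to a base case of size 1. The algorithm makes 8 recursive calls at each level.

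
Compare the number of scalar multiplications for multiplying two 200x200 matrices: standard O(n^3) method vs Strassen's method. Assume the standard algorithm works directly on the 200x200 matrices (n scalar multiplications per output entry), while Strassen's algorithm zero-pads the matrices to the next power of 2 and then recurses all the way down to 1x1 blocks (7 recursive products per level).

Matrix multiplication for 200x200 matrices:

Strassen's algorithm requires power-of-2 dimensions. Pad 200x200 to 256x256 (next power of 2).

Standard algorithm: 200^3 = 8000000 multiplications
Strassen's algorithm: 7^(log2(256)) = 7^8 = 5764801 multiplications
Savings: 8000000 - 5764801 = 2235199 multiplications

Standard: 8000000 multiplications (200^3). Strassen: 5764801 multiplications (7^8, after padding to 256x256). Strassen reduces 8 recursive multiplications to 7 at each level.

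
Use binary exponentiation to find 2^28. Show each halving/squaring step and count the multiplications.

Computing 2^28 by squaring (build up from 2^1; each line after the first costs one multiplication):

2^1 = 2
2^2 = (2^1)^2 = 2^2 = 4
2^3 = 2 * 2^2 = 2 * 4 = 8
2^6 = (2^3)^2 = 8^2 = 64
2^7 = 2 * 2^6 = 2 * 64 = 128
2^14 = (2^7)^2 = 128^2 = 16384
2^28 = (2^14)^2 = 16384^2 = 268435456

Result: 268435456
Multiplications needed: 6 (6 lines after 2^1)

2^28 = 268435456. Using exponentiation by squaring, this requires 6 multiplications. The key idea: if the exponent is even, square the half-power; if odd, multiply by the base once.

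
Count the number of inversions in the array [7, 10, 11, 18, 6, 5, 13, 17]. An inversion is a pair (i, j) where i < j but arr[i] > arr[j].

Finding inversions in [7, 10, 11, 18, 6, 5, 13, 17]:

(0, 4): arr[0]=7 > arr[4]=6
(0, 5): arr[0]=7 > arr[5]=5
(1, 4): arr[1]=10 > arr[4]=6
(1, 5): arr[1]=10 > arr[5]=5
(2, 4): arr[2]=11 > arr[4]=6
(2, 5): arr[2]=11 > arr[5]=5
(3, 4): arr[3]=18 > arr[4]=6
(3, 5): arr[3]=18 > arr[5]=5
(3, 6): arr[3]=18 > arr[6]=13
(3, 7): arr[3]=18 > arr[7]=17
(4, 5): arr[4]=6 > arr[5]=5

Total inversions: 11

The array has 11 inversion(s): (0,4), (0,5), (1,4), (1,5), (2,4), (2,5), (3,4), (3,5), (3,6), (3,7), (4,5). Each pair (i,j) satisfies i < j and arr[i] > arr[j].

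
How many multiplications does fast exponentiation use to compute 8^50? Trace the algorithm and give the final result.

Computing 8^50 by squaring (build up from 8^1; each line after the first costs one multiplication):

8^1 = 8
8^2 = (8^1)^2 = 8^2 = 64
8^3 = 8 * 8^2 = 8 * 64 = 512
8^6 = (8^3)^2 = 512^2 = 262144
8^12 = (8^6)^2 = 262144^2 = 68719476736
8^24 = (8^12)^2 = 68719476736^2 = 4722366482869645213696
8^25 = 8 * 8^24 = 8 * 4722366482869645213696 = 37778931862957161709568
8^50 = (8^25)^2 = 37778931862957161709568^2 = 1427247692705959881058285969449495136382746624

Result: 1427247692705959881058285969449495136382746624
Multiplications needed: 7 (7 lines after 8^1)

8^50 = 1427247692705959881058285969449495136382746624. Using exponentiation by squaring, this requires 7 multiplications. The key idea: if the exponent is even, square the half-power; if odd, multiply by the base once.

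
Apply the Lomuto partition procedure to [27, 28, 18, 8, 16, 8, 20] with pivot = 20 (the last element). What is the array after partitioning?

Lomuto partition with pivot = 20:

Initial array: [27, 28, 18, 8, 16, 8, 20]

arr[0]=27 > 20: no swap
arr[1]=28 > 20: no swap
arr[2]=18 <= 20: swap with position 0, array becomes [18, 28, 27, 8, 16, 8, 20]
arr[3]=8 <= 20: swap with position 1, array becomes [18, 8, 27, 28, 16, 8, 20]
arr[4]=16 <= 20: swap with position 2, array becomes [18, 8, 16, 28, 27, 8, 20]
arr[5]=8 <= 20: swap with position 3, array becomes [18, 8, 16, 8, 27, 28, 20]

Place pivot at position 4: [18, 8, 16, 8, 20, 28, 27]
Pivot position: 4

After partitioning with pivot 20, the array becomes [18, 8, 16, 8, 20, 28, 27]. The pivot is placed at index 4. All elements to the left of the pivot are <= 20, and all elements to the right are > 20.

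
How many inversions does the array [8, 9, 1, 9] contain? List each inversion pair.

Finding inversions in [8, 9, 1, 9]:

(0, 2): arr[0]=8 > arr[2]=1
(1, 2): arr[1]=9 > arr[2]=1

Total inversions: 2

The array has 2 inversion(s): (0,2), (1,2). Each pair (i,j) satisfies i < j and arr[i] > arr[j].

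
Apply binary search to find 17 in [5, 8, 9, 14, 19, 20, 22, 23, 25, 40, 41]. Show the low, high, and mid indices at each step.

Binary search for 17 in [5, 8, 9, 14, 19, 20, 22, 23, 25, 40, 41]:

lo=0, hi=10, mid=5, arr[mid]=20 -> 20 > 17, search left half
lo=0, hi=4, mid=2, arr[mid]=9 -> 9 < 17, search right half
lo=3, hi=4, mid=3, arr[mid]=14 -> 14 < 17, search right half
lo=4, hi=4, mid=4, arr[mid]=19 -> 19 > 17, search left half
lo=4 > hi=3, target 17 not found

Binary search determines that 17 is not in the array after 4 comparisons. The search space was exhausted without finding the target.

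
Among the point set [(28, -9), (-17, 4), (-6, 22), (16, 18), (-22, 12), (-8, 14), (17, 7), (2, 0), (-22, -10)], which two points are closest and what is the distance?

Computing all pairwise distances among 9 points:

d((28, -9), (-17, 4)) = 46.8402
d((28, -9), (-6, 22)) = 46.0109
d((28, -9), (16, 18)) = 29.5466
d((28, -9), (-22, 12)) = 54.231
d((28, -9), (-8, 14)) = 42.72
d((28, -9), (17, 7)) = 19.4165
d((28, -9), (2, 0)) = 27.5136
d((28, -9), (-22, -10)) = 50.01
d((-17, 4), (-6, 22)) = 21.095
d((-17, 4), (16, 18)) = 35.8469
d((-17, 4), (-22, 12)) = 9.434
d((-17, 4), (-8, 14)) = 13.4536
d((-17, 4), (17, 7)) = 34.1321
d((-17, 4), (2, 0)) = 19.4165
d((-17, 4), (-22, -10)) = 14.8661
d((-6, 22), (16, 18)) = 22.3607
d((-6, 22), (-22, 12)) = 18.868
d((-6, 22), (-8, 14)) = 8.2462 <-- minimum
d((-6, 22), (17, 7)) = 27.4591
d((-6, 22), (2, 0)) = 23.4094
d((-6, 22), (-22, -10)) = 35.7771
d((16, 18), (-22, 12)) = 38.4708
d((16, 18), (-8, 14)) = 24.3311
d((16, 18), (17, 7)) = 11.0454
d((16, 18), (2, 0)) = 22.8035
d((16, 18), (-22, -10)) = 47.2017
d((-22, 12), (-8, 14)) = 14.1421
d((-22, 12), (17, 7)) = 39.3192
d((-22, 12), (2, 0)) = 26.8328
d((-22, 12), (-22, -10)) = 22.0
d((-8, 14), (17, 7)) = 25.9615
d((-8, 14), (2, 0)) = 17.2047
d((-8, 14), (-22, -10)) = 27.7849
d((17, 7), (2, 0)) = 16.5529
d((17, 7), (-22, -10)) = 42.5441
d((2, 0), (-22, -10)) = 26.0

Closest pair: (-6, 22) and (-8, 14) with distance 8.2462

The closest pair is (-6, 22) and (-8, 14) with Euclidean distance 8.2462. For 9 points, brute-force pairwise comparison is shown above. For large n, the divide-and-conquer algorithm (sort by x, recurse on halves, check the dividing strip) achieves O(n log n).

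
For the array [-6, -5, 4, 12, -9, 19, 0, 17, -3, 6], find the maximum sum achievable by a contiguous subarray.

Using Kadane's algorithm on [-6, -5, 4, 12, -9, 19, 0, 17, -3, 6]:

Scanning through the array:
Position 1 (value -5): max_ending_here = -5, max_so_far = -5
Position 2 (value 4): max_ending_here = 4, max_so_far = 4
Position 3 (value 12): max_ending_here = 16, max_so_far = 16
Position 4 (value -9): max_ending_here = 7, max_so_far = 16
Position 5 (value 19): max_ending_here = 26, max_so_far = 26
Position 6 (value 0): max_ending_here = 26, max_so_far = 26
Position 7 (value 17): max_ending_here = 43, max_so_far = 43
Position 8 (value -3): max_ending_here = 40, max_so_far = 43
Position 9 (value 6): max_ending_here = 46, max_so_far = 46

Maximum subarray: [4, 12, -9, 19, 0, 17, -3, 6]
Maximum sum: 46

The maximum subarray is [4, 12, -9, 19, 0, 17, -3, 6] with sum 46. This subarray runs from index 2 to index 9.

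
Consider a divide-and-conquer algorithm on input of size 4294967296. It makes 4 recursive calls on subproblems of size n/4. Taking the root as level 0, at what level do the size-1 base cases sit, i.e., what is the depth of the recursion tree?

For divide and conquer with division factor 4:

Problem sizes at each level:
Level 0: 4294967296
Level 1: 1073741824
Level 2: 268435456
Level 3: 67108864
Level 4: 16777216
Level 5: 4194304
Level 6: 1048576
Level 7: 262144
Level 8: 65536
Level 9: 16384
Level 10: 4096
Level 11: 1024
Level 12: 256
Level 13: 64
Level 14: 16
Level 15: 4
Level 16: 1

The root is level 0 and the size-1 base case is level 16 (the tree spans levels 0 through 16, i.e. 17 levels counting the root), so the depth is the number of divisions: log_4(4294967296) = 16

The recursion tree depth is log_4(4294967296) = 16. At each level, the problem size is divided by 4, so it takes 16 divisions to reduce to a base case of size 1. The algorithm makes 4 recursive calls at each level.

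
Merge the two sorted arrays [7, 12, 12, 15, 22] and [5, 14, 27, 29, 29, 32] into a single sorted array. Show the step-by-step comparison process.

Merging process:

Compare 7 vs 5: take 5 from right. Merged: [5]
Compare 7 vs 14: take 7 from left. Merged: [5, 7]
Compare 12 vs 14: take 12 from left. Merged: [5, 7, 12]
Compare 12 vs 14: take 12 from left. Merged: [5, 7, 12, 12]
Compare 15 vs 14: take 14 from right. Merged: [5, 7, 12, 12, 14]
Compare 15 vs 27: take 15 from left. Merged: [5, 7, 12, 12, 14, 15]
Compare 22 vs 27: take 22 from left. Merged: [5, 7, 12, 12, 14, 15, 22]
Append remaining from right: [27, 29, 29, 32]. Merged: [5, 7, 12, 12, 14, 15, 22, 27, 29, 29, 32]

Final merged array: [5, 7, 12, 12, 14, 15, 22, 27, 29, 29, 32]
Total comparisons: 7

The merged array is [5, 7, 12, 12, 14, 15, 22, 27, 29, 29, 32], requiring 7 comparisons. The merge step runs in O(n) time where n is the total number of elements.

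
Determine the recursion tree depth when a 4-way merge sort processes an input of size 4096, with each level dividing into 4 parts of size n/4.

For divide and conquer with division factor 4:

Problem sizes at each level:
Level 0: 4096
Level 1: 1024
Level 2: 256
Level 3: 64
Level 4: 16
Level 5: 4
Level 6: 1

The root is level 0 and the size-1 base case is level 6 (the tree spans levels 0 through 6, i.e. 7 levels counting the root), so the depth is the number of divisions: log_4(4096) = 6

The recursion tree depth is log_4(4096) = 6. At each level, the problem size is divided by 4, so it takes 6 divisions to reduce to a base case of size 1. The algorithm makes 4 recursive calls at each level.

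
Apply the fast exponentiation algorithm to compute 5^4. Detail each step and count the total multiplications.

Computing 5^4 by squaring (build up from 5^1; each line after the first costs one multiplication):

5^1 = 5
5^2 = (5^1)^2 = 5^2 = 25
5^4 = (5^2)^2 = 25^2 = 625

Result: 625
Multiplications needed: 2 (2 lines after 5^1)

5^4 = 625. Using exponentiation by squaring, this requires 2 multiplications. The key idea: if the exponent is even, square the half-power; if odd, multiply by the base once.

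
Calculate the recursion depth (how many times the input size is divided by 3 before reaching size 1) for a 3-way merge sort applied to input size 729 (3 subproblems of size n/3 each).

For divide and conquer with division factor 3:

Problem sizes at each level:
Level 0: 729
Level 1: 243
Level 2: 81
Level 3: 27
Level 4: 9
Level 5: 3
Level 6: 1

The root is level 0 and the size-1 base case is level 6 (the tree spans levels 0 through 6, i.e. 7 levels counting the root), so the depth is the number of divisions: log_3(729) = 6

The recursion tree depth is log_3(729) = 6. At each level, the problem size is divided by 3, so it takes 6 divisions to reduce to a base case of size 1. The algorithm makes 3 recursive calls at each level.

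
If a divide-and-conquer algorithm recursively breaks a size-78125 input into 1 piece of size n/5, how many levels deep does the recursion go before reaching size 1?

For divide and conquer with division factor 5:

Problem sizes at each level:
Level 0: 78125
Level 1: 15625
Level 2: 3125
Level 3: 625
Level 4: 125
Level 5: 25
Level 6: 5
Level 7: 1

The root is level 0 and the size-1 base case is level 7 (the tree spans levels 0 through 7, i.e. 8 levels counting the root), so the depth is the number of divisions: log_5(78125) = 7

The recursion tree depth is log_5(78125) = 7. At each level, the problem size is divided by 5, so it takes 7 divisions to reduce to a base case of size 1. The algorithm makes 1 recursive call at each level.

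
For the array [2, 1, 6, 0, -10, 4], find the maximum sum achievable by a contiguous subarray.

Using Kadane's algorithm on [2, 1, 6, 0, -10, 4]:

Scanning through the array:
Position 1 (value 1): max_ending_here = 3, max_so_far = 3
Position 2 (value 6): max_ending_here = 9, max_so_far = 9
Position 3 (value 0): max_ending_here = 9, max_so_far = 9
Position 4 (value -10): max_ending_here = -1, max_so_far = 9
Position 5 (value 4): max_ending_here = 4, max_so_far = 9

Maximum subarray: [2, 1, 6]
Maximum sum: 9

The maximum subarray is [2, 1, 6] with sum 9. This subarray runs from index 0 to index 2.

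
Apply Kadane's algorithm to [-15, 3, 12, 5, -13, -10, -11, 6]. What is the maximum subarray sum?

Using Kadane's algorithm on [-15, 3, 12, 5, -13, -10, -11, 6]:

Scanning through the array:
Position 1 (value 3): max_ending_here = 3, max_so_far = 3
Position 2 (value 12): max_ending_here = 15, max_so_far = 15
Position 3 (value 5): max_ending_here = 20, max_so_far = 20
Position 4 (value -13): max_ending_here = 7, max_so_far = 20
Position 5 (value -10): max_ending_here = -3, max_so_far = 20
Position 6 (value -11): max_ending_here = -11, max_so_far = 20
Position 7 (value 6): max_ending_here = 6, max_so_far = 20

Maximum subarray: [3, 12, 5]
Maximum sum: 20

The maximum subarray is [3, 12, 5] with sum 20. This subarray runs from index 1 to index 3.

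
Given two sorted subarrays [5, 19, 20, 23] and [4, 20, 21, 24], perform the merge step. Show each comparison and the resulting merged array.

Merging process:

Compare 5 vs 4: take 4 from right. Merged: [4]
Compare 5 vs 20: take 5 from left. Merged: [4, 5]
Compare 19 vs 20: take 19 from left. Merged: [4, 5, 19]
Compare 20 vs 20: take 20 from left. Merged: [4, 5, 19, 20]
Compare 23 vs 20: take 20 from right. Merged: [4, 5, 19, 20, 20]
Compare 23 vs 21: take 21 from right. Merged: [4, 5, 19, 20, 20, 21]
Compare 23 vs 24: take 23 from left. Merged: [4, 5, 19, 20, 20, 21, 23]
Append remaining from right: [24]. Merged: [4, 5, 19, 20, 20, 21, 23, 24]

Final merged array: [4, 5, 19, 20, 20, 21, 23, 24]
Total comparisons: 7

The merged array is [4, 5, 19, 20, 20, 21, 23, 24], requiring 7 comparisons. The merge step runs in O(n) time where n is the total number of elements.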